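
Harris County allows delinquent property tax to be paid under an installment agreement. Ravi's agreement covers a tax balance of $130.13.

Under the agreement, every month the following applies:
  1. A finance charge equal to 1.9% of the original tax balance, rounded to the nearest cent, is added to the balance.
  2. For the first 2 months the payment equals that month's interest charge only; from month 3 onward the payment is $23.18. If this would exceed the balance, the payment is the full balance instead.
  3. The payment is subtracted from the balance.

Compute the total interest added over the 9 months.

$22.23

Month 1: opening $130.13; interest $2.47 → $132.60; payment $2.47; balance $130.13
Month 2: opening $130.13; interest $2.47 → $132.60; payment $2.47; balance $130.13
Month 3: opening $130.13; interest $2.47 → $132.60; payment $23.18; balance $109.42
Month 4: opening $109.42; interest $2.47 → $111.89; payment $23.18; balance $88.71
Month 5: opening $88.71; interest $2.47 → $91.18; payment $23.18; balance $68.00
Month 6: opening $68.00; interest $2.47 → $70.47; payment $23.18; balance $47.29
Month 7: opening $47.29; interest $2.47 → $49.76; payment $23.18; balance $26.58
Month 8: opening $26.58; interest $2.47 → $29.05; payment $23.18; balance $5.87
Month 9: opening $5.87; interest $2.47 → $8.34; payment $8.34; balance $0.00
Total interest: $2.47 + $2.47 + $2.47 + $2.47 + $2.47 + $2.47 + $2.47 + $2.47 + $2.47 = $22.23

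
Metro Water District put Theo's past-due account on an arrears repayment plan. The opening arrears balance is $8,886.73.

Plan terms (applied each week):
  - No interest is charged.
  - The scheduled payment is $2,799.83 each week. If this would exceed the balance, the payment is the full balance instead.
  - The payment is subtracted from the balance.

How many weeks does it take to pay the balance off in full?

Week 1: opening $8,886.73; payment $2,799.83; balance $6,086.90
Week 2: opening $6,086.90; payment $2,799.83; balance $3,287.07
Week 3: opening $3,287.07; payment $2,799.83; balance $487.24
Week 4: opening $487.24; payment $487.24; balance $0.00
Balance reaches $0.00 in week 4.

4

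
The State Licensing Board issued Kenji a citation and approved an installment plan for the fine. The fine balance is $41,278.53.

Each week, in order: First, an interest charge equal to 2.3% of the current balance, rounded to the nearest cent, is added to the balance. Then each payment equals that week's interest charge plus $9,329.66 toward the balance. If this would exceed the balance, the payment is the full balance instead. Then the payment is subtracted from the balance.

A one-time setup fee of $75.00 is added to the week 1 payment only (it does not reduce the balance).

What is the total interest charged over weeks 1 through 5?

Week 1: opening $41,278.53; interest $949.41 → $42,227.94; payment $10,279.07 (+ $75.00 fee); balance $31,948.87
Week 2: opening $31,948.87; interest $734.82 → $32,683.69; payment $10,064.48; balance $22,619.21
Week 3: opening $22,619.21; interest $520.24 → $23,139.45; payment $9,849.90; balance $13,289.55
Week 4: opening $13,289.55; interest $305.66 → $13,595.21; payment $9,635.32; balance $3,959.89
Week 5: opening $3,959.89; interest $91.08 → $4,050.97; payment $4,050.97; balance $0.00
Total interest: $949.41 + $734.82 + $520.24 + $305.66 + $91.08 = $2,601.21

$2,601.21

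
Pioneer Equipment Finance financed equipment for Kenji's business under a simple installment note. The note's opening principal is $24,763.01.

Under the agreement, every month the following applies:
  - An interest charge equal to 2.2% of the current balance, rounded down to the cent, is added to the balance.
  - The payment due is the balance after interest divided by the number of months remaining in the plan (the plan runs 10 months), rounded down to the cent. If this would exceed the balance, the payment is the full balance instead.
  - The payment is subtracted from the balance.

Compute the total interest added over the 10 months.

$3,202.99

Month 1: $24,763.01 +$544.78 interest = $25,307.79; pay $2,530.77 → $22,777.02
Month 2: $22,777.02 +$501.09 interest = $23,278.11; pay $2,586.45 → $20,691.66
Month 3: $20,691.66 +$455.21 interest = $21,146.87; pay $2,643.35 → $18,503.52
Month 4: $18,503.52 +$407.07 interest = $18,910.59; pay $2,701.51 → $16,209.08
Month 5: $16,209.08 +$356.59 interest = $16,565.67; pay $2,760.94 → $13,804.73
Month 6: $13,804.73 +$303.70 interest = $14,108.43; pay $2,821.68 → $11,286.75
Month 7: $11,286.75 +$248.30 interest = $11,535.05; pay $2,883.76 → $8,651.29
Month 8: $8,651.29 +$190.32 interest = $8,841.61; pay $2,947.20 → $5,894.41
Month 9: $5,894.41 +$129.67 interest = $6,024.08; pay $3,012.04 → $3,012.04
Month 10: $3,012.04 +$66.26 interest = $3,078.30; pay $3,078.30 → $0.00
Total interest: $544.78 + $501.09 + $455.21 + $407.07 + $356.59 + $303.70 + $248.30 + $190.32 + $129.67 + $66.26 = $3,202.99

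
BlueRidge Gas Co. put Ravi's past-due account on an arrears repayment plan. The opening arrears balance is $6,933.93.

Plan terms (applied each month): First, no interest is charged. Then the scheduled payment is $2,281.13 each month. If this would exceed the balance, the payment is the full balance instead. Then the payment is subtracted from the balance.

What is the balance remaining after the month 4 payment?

$0.00

Month 1: opening $6,933.93; payment $2,281.13; balance $4,652.80
Month 2: opening $4,652.80; payment $2,281.13; balance $2,371.67
Month 3: opening $2,371.67; payment $2,281.13; balance $90.54
Month 4: opening $90.54; payment $90.54; balance $0.00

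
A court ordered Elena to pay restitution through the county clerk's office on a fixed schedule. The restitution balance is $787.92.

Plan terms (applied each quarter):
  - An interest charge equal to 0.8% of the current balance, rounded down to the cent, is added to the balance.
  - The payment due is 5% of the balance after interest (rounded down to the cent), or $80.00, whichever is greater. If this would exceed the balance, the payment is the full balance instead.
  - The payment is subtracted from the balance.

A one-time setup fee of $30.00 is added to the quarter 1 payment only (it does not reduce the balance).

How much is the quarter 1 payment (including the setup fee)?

Quarter 1: $787.92 +$6.30 interest = $794.22; pay $80.00 (+ $30.00 fee) → $714.22

$110.00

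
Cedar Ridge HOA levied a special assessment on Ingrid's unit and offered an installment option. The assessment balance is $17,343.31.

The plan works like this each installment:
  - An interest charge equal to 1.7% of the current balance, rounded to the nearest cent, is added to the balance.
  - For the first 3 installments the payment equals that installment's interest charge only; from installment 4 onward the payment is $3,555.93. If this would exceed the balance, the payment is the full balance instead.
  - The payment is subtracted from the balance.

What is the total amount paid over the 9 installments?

Installment 1: $17,343.31 +$294.84 interest = $17,638.15; pay $294.84 → $17,343.31
Installment 2: $17,343.31 +$294.84 interest = $17,638.15; pay $294.84 → $17,343.31
Installment 3: $17,343.31 +$294.84 interest = $17,638.15; pay $294.84 → $17,343.31
Installment 4: $17,343.31 +$294.84 interest = $17,638.15; pay $3,555.93 → $14,082.22
Installment 5: $14,082.22 +$239.40 interest = $14,321.62; pay $3,555.93 → $10,765.69
Installment 6: $10,765.69 +$183.02 interest = $10,948.71; pay $3,555.93 → $7,392.78
Installment 7: $7,392.78 +$125.68 interest = $7,518.46; pay $3,555.93 → $3,962.53
Installment 8: $3,962.53 +$67.36 interest = $4,029.89; pay $3,555.93 → $473.96
Installment 9: $473.96 +$8.06 interest = $482.02; pay $482.02 → $0.00
Total paid: $19,146.19

$19,146.19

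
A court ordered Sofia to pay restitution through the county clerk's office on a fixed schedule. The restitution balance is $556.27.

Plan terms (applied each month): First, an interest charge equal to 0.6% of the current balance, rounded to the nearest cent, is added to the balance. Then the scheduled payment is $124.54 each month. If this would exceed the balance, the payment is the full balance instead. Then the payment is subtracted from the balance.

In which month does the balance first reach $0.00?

Month 1: opening $556.27; interest $3.34 → $559.61; payment $124.54; balance $435.07
Month 2: opening $435.07; interest $2.61 → $437.68; payment $124.54; balance $313.14
Month 3: opening $313.14; interest $1.88 → $315.02; payment $124.54; balance $190.48
Month 4: opening $190.48; interest $1.14 → $191.62; payment $124.54; balance $67.08
Month 5: opening $67.08; interest $0.40 → $67.48; payment $67.48; balance $0.00
Balance reaches $0.00 in month 5.

5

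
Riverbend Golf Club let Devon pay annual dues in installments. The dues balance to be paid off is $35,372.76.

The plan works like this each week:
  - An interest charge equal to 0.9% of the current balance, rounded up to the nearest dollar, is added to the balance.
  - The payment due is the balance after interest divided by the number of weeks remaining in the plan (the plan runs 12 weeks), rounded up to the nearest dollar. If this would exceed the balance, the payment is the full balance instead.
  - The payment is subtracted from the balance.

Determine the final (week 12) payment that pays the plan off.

$3,282.76

# | Opening | Interest | Payment | End bal
1 | $35,372.76 | $319.00 | $2,975.00 | $32,716.76
2 | $32,716.76 | $295.00 | $3,002.00 | $30,009.76
3 | $30,009.76 | $271.00 | $3,029.00 | $27,251.76
4 | $27,251.76 | $246.00 | $3,056.00 | $24,441.76
5 | $24,441.76 | $220.00 | $3,083.00 | $21,578.76
6 | $21,578.76 | $195.00 | $3,111.00 | $18,662.76
7 | $18,662.76 | $168.00 | $3,139.00 | $15,691.76
8 | $15,691.76 | $142.00 | $3,167.00 | $12,666.76
9 | $12,666.76 | $115.00 | $3,196.00 | $9,585.76
10 | $9,585.76 | $87.00 | $3,225.00 | $6,447.76
11 | $6,447.76 | $59.00 | $3,254.00 | $3,252.76
12 | $3,252.76 | $30.00 | $3,282.76 | $0.00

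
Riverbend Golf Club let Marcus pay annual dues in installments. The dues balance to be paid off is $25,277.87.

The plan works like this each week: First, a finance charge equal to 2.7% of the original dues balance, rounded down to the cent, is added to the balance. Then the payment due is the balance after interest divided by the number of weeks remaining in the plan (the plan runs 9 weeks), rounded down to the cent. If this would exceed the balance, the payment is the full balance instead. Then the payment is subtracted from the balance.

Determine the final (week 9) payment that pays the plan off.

$4,739.43

Week 1: opening $25,277.87; interest $682.50 → $25,960.37; payment $2,884.48; balance $23,075.89
Week 2: opening $23,075.89; interest $682.50 → $23,758.39; payment $2,969.79; balance $20,788.60
Week 3: opening $20,788.60; interest $682.50 → $21,471.10; payment $3,067.30; balance $18,403.80
Week 4: opening $18,403.80; interest $682.50 → $19,086.30; payment $3,181.05; balance $15,905.25
Week 5: opening $15,905.25; interest $682.50 → $16,587.75; payment $3,317.55; balance $13,270.20
Week 6: opening $13,270.20; interest $682.50 → $13,952.70; payment $3,488.17; balance $10,464.53
Week 7: opening $10,464.53; interest $682.50 → $11,147.03; payment $3,715.67; balance $7,431.36
Week 8: opening $7,431.36; interest $682.50 → $8,113.86; payment $4,056.93; balance $4,056.93
Week 9: opening $4,056.93; interest $682.50 → $4,739.43; payment $4,739.43; balance $0.00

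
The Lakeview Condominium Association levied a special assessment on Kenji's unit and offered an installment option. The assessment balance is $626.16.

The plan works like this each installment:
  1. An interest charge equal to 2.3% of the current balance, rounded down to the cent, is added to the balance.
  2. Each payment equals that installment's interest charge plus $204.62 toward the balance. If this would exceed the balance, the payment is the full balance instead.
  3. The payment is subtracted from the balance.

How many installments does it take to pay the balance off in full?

4

# | Opening | Interest | Payment | End bal
1 | $626.16 | $14.40 | $219.02 | $421.54
2 | $421.54 | $9.69 | $214.31 | $216.92
3 | $216.92 | $4.98 | $209.60 | $12.30
4 | $12.30 | $0.28 | $12.58 | $0.00
Balance reaches $0.00 in installment 4.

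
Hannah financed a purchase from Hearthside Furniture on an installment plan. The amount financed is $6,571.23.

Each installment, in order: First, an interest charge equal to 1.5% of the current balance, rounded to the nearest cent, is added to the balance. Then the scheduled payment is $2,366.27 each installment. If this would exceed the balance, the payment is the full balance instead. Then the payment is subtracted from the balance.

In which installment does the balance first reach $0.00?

3

Installment 1: $6,571.23 +$98.57 interest = $6,669.80; pay $2,366.27 → $4,303.53
Installment 2: $4,303.53 +$64.55 interest = $4,368.08; pay $2,366.27 → $2,001.81
Installment 3: $2,001.81 +$30.03 interest = $2,031.84; pay $2,031.84 → $0.00
Balance reaches $0.00 in installment 3.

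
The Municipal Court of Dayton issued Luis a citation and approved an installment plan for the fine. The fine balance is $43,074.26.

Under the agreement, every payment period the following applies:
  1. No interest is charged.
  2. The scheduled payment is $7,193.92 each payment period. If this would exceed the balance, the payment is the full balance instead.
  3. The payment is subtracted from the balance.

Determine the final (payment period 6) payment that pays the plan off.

# | Opening | Payment | End bal
1 | $43,074.26 | $7,193.92 | $35,880.34
2 | $35,880.34 | $7,193.92 | $28,686.42
3 | $28,686.42 | $7,193.92 | $21,492.50
4 | $21,492.50 | $7,193.92 | $14,298.58
5 | $14,298.58 | $7,193.92 | $7,104.66
6 | $7,104.66 | $7,104.66 | $0.00

$7,104.66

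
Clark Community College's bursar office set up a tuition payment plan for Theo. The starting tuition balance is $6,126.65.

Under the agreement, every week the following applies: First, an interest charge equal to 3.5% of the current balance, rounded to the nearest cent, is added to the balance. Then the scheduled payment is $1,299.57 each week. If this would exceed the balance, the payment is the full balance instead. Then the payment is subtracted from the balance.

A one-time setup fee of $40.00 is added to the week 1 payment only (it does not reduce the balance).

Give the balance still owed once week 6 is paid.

$0.00

Week 1: $6,126.65 +$214.43 interest = $6,341.08; pay $1,299.57 (+ $40.00 fee) → $5,041.51
Week 2: $5,041.51 +$176.45 interest = $5,217.96; pay $1,299.57 → $3,918.39
Week 3: $3,918.39 +$137.14 interest = $4,055.53; pay $1,299.57 → $2,755.96
Week 4: $2,755.96 +$96.46 interest = $2,852.42; pay $1,299.57 → $1,552.85
Week 5: $1,552.85 +$54.35 interest = $1,607.20; pay $1,299.57 → $307.63
Week 6: $307.63 +$10.77 interest = $318.40; pay $318.40 → $0.00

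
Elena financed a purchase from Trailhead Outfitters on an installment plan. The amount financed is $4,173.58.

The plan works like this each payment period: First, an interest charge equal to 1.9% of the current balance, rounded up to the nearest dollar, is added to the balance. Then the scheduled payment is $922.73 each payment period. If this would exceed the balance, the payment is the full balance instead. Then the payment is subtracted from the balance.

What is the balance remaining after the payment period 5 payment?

Payment period 1: $4,173.58 +$80.00 interest = $4,253.58; pay $922.73 → $3,330.85
Payment period 2: $3,330.85 +$64.00 interest = $3,394.85; pay $922.73 → $2,472.12
Payment period 3: $2,472.12 +$47.00 interest = $2,519.12; pay $922.73 → $1,596.39
Payment period 4: $1,596.39 +$31.00 interest = $1,627.39; pay $922.73 → $704.66
Payment period 5: $704.66 +$14.00 interest = $718.66; pay $718.66 → $0.00

$0.00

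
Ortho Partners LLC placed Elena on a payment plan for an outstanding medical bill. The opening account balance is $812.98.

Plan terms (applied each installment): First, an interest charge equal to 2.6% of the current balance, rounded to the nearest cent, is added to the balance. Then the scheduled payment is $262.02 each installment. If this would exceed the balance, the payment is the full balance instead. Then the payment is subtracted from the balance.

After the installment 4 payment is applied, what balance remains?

$0.00

Installment 1: opening $812.98; interest $21.14 → $834.12; payment $262.02; balance $572.10
Installment 2: opening $572.10; interest $14.87 → $586.97; payment $262.02; balance $324.95
Installment 3: opening $324.95; interest $8.45 → $333.40; payment $262.02; balance $71.38
Installment 4: opening $71.38; interest $1.86 → $73.24; payment $73.24; balance $0.00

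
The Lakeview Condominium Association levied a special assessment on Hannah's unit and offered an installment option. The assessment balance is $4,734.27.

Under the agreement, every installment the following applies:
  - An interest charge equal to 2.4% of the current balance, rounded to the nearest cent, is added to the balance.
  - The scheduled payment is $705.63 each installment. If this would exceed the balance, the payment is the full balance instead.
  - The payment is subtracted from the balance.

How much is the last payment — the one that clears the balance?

$286.32

Installment 1: opening $4,734.27; interest $113.62 → $4,847.89; payment $705.63; balance $4,142.26
Installment 2: opening $4,142.26; interest $99.41 → $4,241.67; payment $705.63; balance $3,536.04
Installment 3: opening $3,536.04; interest $84.86 → $3,620.90; payment $705.63; balance $2,915.27
Installment 4: opening $2,915.27; interest $69.97 → $2,985.24; payment $705.63; balance $2,279.61
Installment 5: opening $2,279.61; interest $54.71 → $2,334.32; payment $705.63; balance $1,628.69
Installment 6: opening $1,628.69; interest $39.09 → $1,667.78; payment $705.63; balance $962.15
Installment 7: opening $962.15; interest $23.09 → $985.24; payment $705.63; balance $279.61
Installment 8: opening $279.61; interest $6.71 → $286.32; payment $286.32; balance $0.00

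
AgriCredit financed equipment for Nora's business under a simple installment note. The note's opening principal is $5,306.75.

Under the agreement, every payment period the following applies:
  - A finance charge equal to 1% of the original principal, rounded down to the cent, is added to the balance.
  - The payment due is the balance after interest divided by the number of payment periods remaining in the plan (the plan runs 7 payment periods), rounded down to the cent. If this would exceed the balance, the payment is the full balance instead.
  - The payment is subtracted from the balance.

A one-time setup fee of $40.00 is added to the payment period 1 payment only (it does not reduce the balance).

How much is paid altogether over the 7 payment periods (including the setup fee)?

$5,718.17

Payment period 1: $5,306.75 +$53.06 interest = $5,359.81; pay $765.68 (+ $40.00 fee) → $4,594.13
Payment period 2: $4,594.13 +$53.06 interest = $4,647.19; pay $774.53 → $3,872.66
Payment period 3: $3,872.66 +$53.06 interest = $3,925.72; pay $785.14 → $3,140.58
Payment period 4: $3,140.58 +$53.06 interest = $3,193.64; pay $798.41 → $2,395.23
Payment period 5: $2,395.23 +$53.06 interest = $2,448.29; pay $816.09 → $1,632.20
Payment period 6: $1,632.20 +$53.06 interest = $1,685.26; pay $842.63 → $842.63
Payment period 7: $842.63 +$53.06 interest = $895.69; pay $895.69 → $0.00
Total paid: $5,718.17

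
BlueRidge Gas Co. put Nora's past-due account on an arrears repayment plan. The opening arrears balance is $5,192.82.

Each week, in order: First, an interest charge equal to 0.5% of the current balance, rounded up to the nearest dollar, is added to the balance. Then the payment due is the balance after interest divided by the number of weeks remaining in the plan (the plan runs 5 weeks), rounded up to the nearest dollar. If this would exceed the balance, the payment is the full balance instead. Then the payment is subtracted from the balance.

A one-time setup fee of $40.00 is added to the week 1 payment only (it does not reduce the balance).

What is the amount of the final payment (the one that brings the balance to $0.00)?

$1,064.82

Week 1: $5,192.82 +$26.00 interest = $5,218.82; pay $1,044.00 (+ $40.00 fee) → $4,174.82
Week 2: $4,174.82 +$21.00 interest = $4,195.82; pay $1,049.00 → $3,146.82
Week 3: $3,146.82 +$16.00 interest = $3,162.82; pay $1,055.00 → $2,107.82
Week 4: $2,107.82 +$11.00 interest = $2,118.82; pay $1,060.00 → $1,058.82
Week 5: $1,058.82 +$6.00 interest = $1,064.82; pay $1,064.82 → $0.00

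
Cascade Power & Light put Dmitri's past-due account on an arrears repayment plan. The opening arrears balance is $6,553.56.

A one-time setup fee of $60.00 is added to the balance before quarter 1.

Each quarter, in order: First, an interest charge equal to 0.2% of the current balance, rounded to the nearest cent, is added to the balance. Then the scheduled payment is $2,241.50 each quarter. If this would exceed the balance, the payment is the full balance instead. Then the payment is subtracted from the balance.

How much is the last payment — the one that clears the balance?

$2,156.87

Quarter 1: opening $6,613.56; interest $13.23 → $6,626.79; payment $2,241.50; balance $4,385.29
Quarter 2: opening $4,385.29; interest $8.77 → $4,394.06; payment $2,241.50; balance $2,152.56
Quarter 3: opening $2,152.56; interest $4.31 → $2,156.87; payment $2,156.87; balance $0.00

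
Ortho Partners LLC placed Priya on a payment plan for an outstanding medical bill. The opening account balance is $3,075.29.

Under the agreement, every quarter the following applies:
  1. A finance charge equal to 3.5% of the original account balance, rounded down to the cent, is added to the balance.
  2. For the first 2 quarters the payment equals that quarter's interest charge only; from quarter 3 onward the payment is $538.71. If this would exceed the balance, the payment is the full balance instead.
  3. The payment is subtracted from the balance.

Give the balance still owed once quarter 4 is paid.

$2,213.13

# | Opening | Interest | Payment | End bal
1 | $3,075.29 | $107.63 | $107.63 | $3,075.29
2 | $3,075.29 | $107.63 | $107.63 | $3,075.29
3 | $3,075.29 | $107.63 | $538.71 | $2,644.21
4 | $2,644.21 | $107.63 | $538.71 | $2,213.13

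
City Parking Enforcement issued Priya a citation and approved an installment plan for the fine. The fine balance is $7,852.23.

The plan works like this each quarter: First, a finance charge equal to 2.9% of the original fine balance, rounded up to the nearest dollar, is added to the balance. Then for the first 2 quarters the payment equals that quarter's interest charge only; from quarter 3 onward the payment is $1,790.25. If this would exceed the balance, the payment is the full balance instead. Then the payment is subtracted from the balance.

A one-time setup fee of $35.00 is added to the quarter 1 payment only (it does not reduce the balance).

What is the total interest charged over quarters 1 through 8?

$1,824.00

Quarter 1: opening $7,852.23; interest $228.00 → $8,080.23; payment $228.00 (+ $35.00 fee); balance $7,852.23
Quarter 2: opening $7,852.23; interest $228.00 → $8,080.23; payment $228.00; balance $7,852.23
Quarter 3: opening $7,852.23; interest $228.00 → $8,080.23; payment $1,790.25; balance $6,289.98
Quarter 4: opening $6,289.98; interest $228.00 → $6,517.98; payment $1,790.25; balance $4,727.73
Quarter 5: opening $4,727.73; interest $228.00 → $4,955.73; payment $1,790.25; balance $3,165.48
Quarter 6: opening $3,165.48; interest $228.00 → $3,393.48; payment $1,790.25; balance $1,603.23
Quarter 7: opening $1,603.23; interest $228.00 → $1,831.23; payment $1,790.25; balance $40.98
Quarter 8: opening $40.98; interest $228.00 → $268.98; payment $268.98; balance $0.00
Total interest: $228.00 + $228.00 + $228.00 + $228.00 + $228.00 + $228.00 + $228.00 + $228.00 = $1,824.00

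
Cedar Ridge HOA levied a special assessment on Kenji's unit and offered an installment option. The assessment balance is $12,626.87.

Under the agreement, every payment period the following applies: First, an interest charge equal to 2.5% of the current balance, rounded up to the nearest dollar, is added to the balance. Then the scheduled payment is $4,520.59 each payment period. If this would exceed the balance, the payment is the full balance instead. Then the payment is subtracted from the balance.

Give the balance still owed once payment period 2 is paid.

$4,112.69

Payment period 1: opening $12,626.87; interest $316.00 → $12,942.87; payment $4,520.59; balance $8,422.28
Payment period 2: opening $8,422.28; interest $211.00 → $8,633.28; payment $4,520.59; balance $4,112.69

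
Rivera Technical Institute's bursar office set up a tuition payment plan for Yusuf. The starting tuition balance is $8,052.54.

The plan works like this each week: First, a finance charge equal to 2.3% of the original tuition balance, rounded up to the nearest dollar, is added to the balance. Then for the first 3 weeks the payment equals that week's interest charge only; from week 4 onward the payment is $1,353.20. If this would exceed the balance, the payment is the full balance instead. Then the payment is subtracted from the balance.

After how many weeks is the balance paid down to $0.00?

10

Week 1: $8,052.54 +$186.00 interest = $8,238.54; pay $186.00 → $8,052.54
Week 2: $8,052.54 +$186.00 interest = $8,238.54; pay $186.00 → $8,052.54
Week 3: $8,052.54 +$186.00 interest = $8,238.54; pay $186.00 → $8,052.54
Week 4: $8,052.54 +$186.00 interest = $8,238.54; pay $1,353.20 → $6,885.34
Week 5: $6,885.34 +$186.00 interest = $7,071.34; pay $1,353.20 → $5,718.14
Week 6: $5,718.14 +$186.00 interest = $5,904.14; pay $1,353.20 → $4,550.94
Week 7: $4,550.94 +$186.00 interest = $4,736.94; pay $1,353.20 → $3,383.74
Week 8: $3,383.74 +$186.00 interest = $3,569.74; pay $1,353.20 → $2,216.54
Week 9: $2,216.54 +$186.00 interest = $2,402.54; pay $1,353.20 → $1,049.34
Week 10: $1,049.34 +$186.00 interest = $1,235.34; pay $1,235.34 → $0.00
Balance reaches $0.00 in week 10.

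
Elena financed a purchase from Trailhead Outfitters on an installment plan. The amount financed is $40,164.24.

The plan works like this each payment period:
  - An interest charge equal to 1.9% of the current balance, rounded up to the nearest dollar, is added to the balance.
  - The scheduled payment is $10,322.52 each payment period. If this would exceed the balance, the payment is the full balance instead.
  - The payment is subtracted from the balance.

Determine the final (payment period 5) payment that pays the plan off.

Payment period 1: opening $40,164.24; interest $764.00 → $40,928.24; payment $10,322.52; balance $30,605.72
Payment period 2: opening $30,605.72; interest $582.00 → $31,187.72; payment $10,322.52; balance $20,865.20
Payment period 3: opening $20,865.20; interest $397.00 → $21,262.20; payment $10,322.52; balance $10,939.68
Payment period 4: opening $10,939.68; interest $208.00 → $11,147.68; payment $10,322.52; balance $825.16
Payment period 5: opening $825.16; interest $16.00 → $841.16; payment $841.16; balance $0.00

$841.16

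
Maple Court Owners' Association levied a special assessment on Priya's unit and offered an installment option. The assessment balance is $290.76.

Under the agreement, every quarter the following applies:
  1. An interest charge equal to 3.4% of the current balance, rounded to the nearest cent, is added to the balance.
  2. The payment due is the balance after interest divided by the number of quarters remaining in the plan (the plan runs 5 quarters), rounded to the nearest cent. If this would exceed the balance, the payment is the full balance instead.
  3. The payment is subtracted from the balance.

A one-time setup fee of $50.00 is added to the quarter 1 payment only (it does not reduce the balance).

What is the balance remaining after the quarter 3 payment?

Quarter 1: $290.76 +$9.89 interest = $300.65; pay $60.13 (+ $50.00 fee) → $240.52
Quarter 2: $240.52 +$8.18 interest = $248.70; pay $62.18 → $186.52
Quarter 3: $186.52 +$6.34 interest = $192.86; pay $64.29 → $128.57

$128.57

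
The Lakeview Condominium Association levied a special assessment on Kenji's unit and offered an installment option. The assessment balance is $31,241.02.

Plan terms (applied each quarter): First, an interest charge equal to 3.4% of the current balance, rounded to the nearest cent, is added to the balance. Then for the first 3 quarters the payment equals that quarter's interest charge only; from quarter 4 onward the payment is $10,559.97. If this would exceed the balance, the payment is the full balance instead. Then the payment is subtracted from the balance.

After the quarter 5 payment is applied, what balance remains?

Quarter 1: $31,241.02 +$1,062.19 interest = $32,303.21; pay $1,062.19 → $31,241.02
Quarter 2: $31,241.02 +$1,062.19 interest = $32,303.21; pay $1,062.19 → $31,241.02
Quarter 3: $31,241.02 +$1,062.19 interest = $32,303.21; pay $1,062.19 → $31,241.02
Quarter 4: $31,241.02 +$1,062.19 interest = $32,303.21; pay $10,559.97 → $21,743.24
Quarter 5: $21,743.24 +$739.27 interest = $22,482.51; pay $10,559.97 → $11,922.54

$11,922.54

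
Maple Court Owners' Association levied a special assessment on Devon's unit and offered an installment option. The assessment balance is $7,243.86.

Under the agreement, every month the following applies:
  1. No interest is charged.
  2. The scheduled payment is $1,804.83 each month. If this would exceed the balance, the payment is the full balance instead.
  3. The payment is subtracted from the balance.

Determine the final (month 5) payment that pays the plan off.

Month 1: opening $7,243.86; payment $1,804.83; balance $5,439.03
Month 2: opening $5,439.03; payment $1,804.83; balance $3,634.20
Month 3: opening $3,634.20; payment $1,804.83; balance $1,829.37
Month 4: opening $1,829.37; payment $1,804.83; balance $24.54
Month 5: opening $24.54; payment $24.54; balance $0.00

$24.54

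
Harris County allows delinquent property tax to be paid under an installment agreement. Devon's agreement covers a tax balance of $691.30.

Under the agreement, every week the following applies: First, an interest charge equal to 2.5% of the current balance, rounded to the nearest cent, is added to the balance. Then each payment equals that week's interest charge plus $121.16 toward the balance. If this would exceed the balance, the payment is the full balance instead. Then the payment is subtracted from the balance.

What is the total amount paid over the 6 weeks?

$749.56

Week 1: $691.30 +$17.28 interest = $708.58; pay $138.44 → $570.14
Week 2: $570.14 +$14.25 interest = $584.39; pay $135.41 → $448.98
Week 3: $448.98 +$11.22 interest = $460.20; pay $132.38 → $327.82
Week 4: $327.82 +$8.20 interest = $336.02; pay $129.36 → $206.66
Week 5: $206.66 +$5.17 interest = $211.83; pay $126.33 → $85.50
Week 6: $85.50 +$2.14 interest = $87.64; pay $87.64 → $0.00
Total paid: $749.56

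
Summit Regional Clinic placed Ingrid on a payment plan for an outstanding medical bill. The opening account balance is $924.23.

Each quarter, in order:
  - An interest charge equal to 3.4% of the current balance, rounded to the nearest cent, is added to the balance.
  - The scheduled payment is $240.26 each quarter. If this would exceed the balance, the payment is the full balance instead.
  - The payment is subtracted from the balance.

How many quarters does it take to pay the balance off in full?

Quarter 1: opening $924.23; interest $31.42 → $955.65; payment $240.26; balance $715.39
Quarter 2: opening $715.39; interest $24.32 → $739.71; payment $240.26; balance $499.45
Quarter 3: opening $499.45; interest $16.98 → $516.43; payment $240.26; balance $276.17
Quarter 4: opening $276.17; interest $9.39 → $285.56; payment $240.26; balance $45.30
Quarter 5: opening $45.30; interest $1.54 → $46.84; payment $46.84; balance $0.00
Balance reaches $0.00 in quarter 5.

5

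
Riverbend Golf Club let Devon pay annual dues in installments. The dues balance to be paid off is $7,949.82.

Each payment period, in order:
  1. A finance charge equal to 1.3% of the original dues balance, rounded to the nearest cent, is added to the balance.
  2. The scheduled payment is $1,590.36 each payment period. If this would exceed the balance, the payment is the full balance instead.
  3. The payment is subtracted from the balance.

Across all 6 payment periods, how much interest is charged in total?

Payment period 1: opening $7,949.82; interest $103.35 → $8,053.17; payment $1,590.36; balance $6,462.81
Payment period 2: opening $6,462.81; interest $103.35 → $6,566.16; payment $1,590.36; balance $4,975.80
Payment period 3: opening $4,975.80; interest $103.35 → $5,079.15; payment $1,590.36; balance $3,488.79
Payment period 4: opening $3,488.79; interest $103.35 → $3,592.14; payment $1,590.36; balance $2,001.78
Payment period 5: opening $2,001.78; interest $103.35 → $2,105.13; payment $1,590.36; balance $514.77
Payment period 6: opening $514.77; interest $103.35 → $618.12; payment $618.12; balance $0.00
Total interest: $103.35 + $103.35 + $103.35 + $103.35 + $103.35 + $103.35 = $620.10

$620.10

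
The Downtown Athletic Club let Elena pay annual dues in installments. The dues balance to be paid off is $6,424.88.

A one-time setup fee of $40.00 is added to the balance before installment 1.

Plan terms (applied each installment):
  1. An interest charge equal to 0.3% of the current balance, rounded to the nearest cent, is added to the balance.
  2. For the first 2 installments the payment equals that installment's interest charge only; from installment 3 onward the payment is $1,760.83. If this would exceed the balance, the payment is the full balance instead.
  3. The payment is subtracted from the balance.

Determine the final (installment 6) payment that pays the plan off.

$1,228.55

Installment 1: opening $6,464.88; interest $19.39 → $6,484.27; payment $19.39; balance $6,464.88
Installment 2: opening $6,464.88; interest $19.39 → $6,484.27; payment $19.39; balance $6,464.88
Installment 3: opening $6,464.88; interest $19.39 → $6,484.27; payment $1,760.83; balance $4,723.44
Installment 4: opening $4,723.44; interest $14.17 → $4,737.61; payment $1,760.83; balance $2,976.78
Installment 5: opening $2,976.78; interest $8.93 → $2,985.71; payment $1,760.83; balance $1,224.88
Installment 6: opening $1,224.88; interest $3.67 → $1,228.55; payment $1,228.55; balance $0.00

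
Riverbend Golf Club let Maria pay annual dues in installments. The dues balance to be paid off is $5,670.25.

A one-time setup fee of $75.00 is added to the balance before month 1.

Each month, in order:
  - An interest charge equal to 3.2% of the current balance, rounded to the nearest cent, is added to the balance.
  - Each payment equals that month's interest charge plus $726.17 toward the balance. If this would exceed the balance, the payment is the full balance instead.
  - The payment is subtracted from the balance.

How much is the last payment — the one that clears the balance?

$683.25

Month 1: opening $5,745.25; interest $183.85 → $5,929.10; payment $910.02; balance $5,019.08
Month 2: opening $5,019.08; interest $160.61 → $5,179.69; payment $886.78; balance $4,292.91
Month 3: opening $4,292.91; interest $137.37 → $4,430.28; payment $863.54; balance $3,566.74
Month 4: opening $3,566.74; interest $114.14 → $3,680.88; payment $840.31; balance $2,840.57
Month 5: opening $2,840.57; interest $90.90 → $2,931.47; payment $817.07; balance $2,114.40
Month 6: opening $2,114.40; interest $67.66 → $2,182.06; payment $793.83; balance $1,388.23
Month 7: opening $1,388.23; interest $44.42 → $1,432.65; payment $770.59; balance $662.06
Month 8: opening $662.06; interest $21.19 → $683.25; payment $683.25; balance $0.00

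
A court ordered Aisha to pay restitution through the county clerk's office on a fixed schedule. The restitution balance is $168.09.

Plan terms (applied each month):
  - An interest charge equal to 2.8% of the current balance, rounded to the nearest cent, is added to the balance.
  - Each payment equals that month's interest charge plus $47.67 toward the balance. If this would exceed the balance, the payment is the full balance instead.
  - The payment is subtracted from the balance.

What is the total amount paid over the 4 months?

$178.91

Month 1: opening $168.09; interest $4.71 → $172.80; payment $52.38; balance $120.42
Month 2: opening $120.42; interest $3.37 → $123.79; payment $51.04; balance $72.75
Month 3: opening $72.75; interest $2.04 → $74.79; payment $49.71; balance $25.08
Month 4: opening $25.08; interest $0.70 → $25.78; payment $25.78; balance $0.00
Total paid: $178.91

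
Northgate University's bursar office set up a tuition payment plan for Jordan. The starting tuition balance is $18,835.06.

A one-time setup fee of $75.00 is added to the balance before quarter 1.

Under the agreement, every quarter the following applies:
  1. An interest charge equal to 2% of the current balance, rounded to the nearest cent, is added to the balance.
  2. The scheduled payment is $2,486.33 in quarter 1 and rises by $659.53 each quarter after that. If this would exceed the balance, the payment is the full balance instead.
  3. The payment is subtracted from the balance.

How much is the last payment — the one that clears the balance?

Quarter 1: $18,910.06 +$378.20 interest = $19,288.26; pay $2,486.33 → $16,801.93
Quarter 2: $16,801.93 +$336.04 interest = $17,137.97; pay $3,145.86 → $13,992.11
Quarter 3: $13,992.11 +$279.84 interest = $14,271.95; pay $3,805.39 → $10,466.56
Quarter 4: $10,466.56 +$209.33 interest = $10,675.89; pay $4,464.92 → $6,210.97
Quarter 5: $6,210.97 +$124.22 interest = $6,335.19; pay $5,124.45 → $1,210.74
Quarter 6: $1,210.74 +$24.21 interest = $1,234.95; pay $1,234.95 → $0.00

$1,234.95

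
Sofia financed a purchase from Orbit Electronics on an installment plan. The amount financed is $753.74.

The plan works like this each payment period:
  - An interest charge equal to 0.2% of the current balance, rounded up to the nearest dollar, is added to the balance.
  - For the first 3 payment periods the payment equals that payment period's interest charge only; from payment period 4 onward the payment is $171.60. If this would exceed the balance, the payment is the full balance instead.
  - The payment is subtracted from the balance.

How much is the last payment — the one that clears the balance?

$74.34

Payment period 1: opening $753.74; interest $2.00 → $755.74; payment $2.00; balance $753.74
Payment period 2: opening $753.74; interest $2.00 → $755.74; payment $2.00; balance $753.74
Payment period 3: opening $753.74; interest $2.00 → $755.74; payment $2.00; balance $753.74
Payment period 4: opening $753.74; interest $2.00 → $755.74; payment $171.60; balance $584.14
Payment period 5: opening $584.14; interest $2.00 → $586.14; payment $171.60; balance $414.54
Payment period 6: opening $414.54; interest $1.00 → $415.54; payment $171.60; balance $243.94
Payment period 7: opening $243.94; interest $1.00 → $244.94; payment $171.60; balance $73.34
Payment period 8: opening $73.34; interest $1.00 → $74.34; payment $74.34; balance $0.00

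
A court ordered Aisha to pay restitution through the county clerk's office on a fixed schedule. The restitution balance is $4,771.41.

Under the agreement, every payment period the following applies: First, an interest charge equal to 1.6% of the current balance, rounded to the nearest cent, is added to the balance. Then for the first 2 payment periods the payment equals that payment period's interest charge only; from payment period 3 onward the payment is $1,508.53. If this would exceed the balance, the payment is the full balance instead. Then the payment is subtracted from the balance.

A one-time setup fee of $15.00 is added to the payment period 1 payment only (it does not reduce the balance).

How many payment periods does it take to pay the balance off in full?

Payment period 1: opening $4,771.41; interest $76.34 → $4,847.75; payment $76.34 (+ $15.00 fee); balance $4,771.41
Payment period 2: opening $4,771.41; interest $76.34 → $4,847.75; payment $76.34; balance $4,771.41
Payment period 3: opening $4,771.41; interest $76.34 → $4,847.75; payment $1,508.53; balance $3,339.22
Payment period 4: opening $3,339.22; interest $53.43 → $3,392.65; payment $1,508.53; balance $1,884.12
Payment period 5: opening $1,884.12; interest $30.15 → $1,914.27; payment $1,508.53; balance $405.74
Payment period 6: opening $405.74; interest $6.49 → $412.23; payment $412.23; balance $0.00
Balance reaches $0.00 in payment period 6.

6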